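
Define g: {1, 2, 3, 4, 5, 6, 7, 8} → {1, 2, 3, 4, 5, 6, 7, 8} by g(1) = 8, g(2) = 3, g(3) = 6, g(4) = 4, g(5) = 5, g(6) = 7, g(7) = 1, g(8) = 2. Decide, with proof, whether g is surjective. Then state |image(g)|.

Every element of the codomain has a preimage: 1 = g(7), 2 = g(8), 3 = g(2), 4 = g(4), 5 = g(5), 6 = g(3), 7 = g(6), 8 = g(1).
Hence g is surjective.
The image of g is {1, 2, 3, 4, 5, 6, 7, 8}, which has 8 elements.

8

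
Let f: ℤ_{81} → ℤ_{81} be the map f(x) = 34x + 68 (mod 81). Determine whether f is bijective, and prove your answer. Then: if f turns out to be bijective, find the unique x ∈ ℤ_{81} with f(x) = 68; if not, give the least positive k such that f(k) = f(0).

Recall that f is injective if f(a) = f(b) implies a = b.
Suppose f(a) = f(b) in ℤ_{81}. Then 34a + 68 ≡ 34b + 68 (mod 81), hence 34(a − b) ≡ 0 (mod 81).
Since gcd(34, 81) = 1, 34 is invertible modulo 81, thus a − b ≡ 0 (mod 81), i.e. a = b.
We now compute 34⁻¹ mod 81 explicitly. Euclid's algorithm: 81 = 2·34 + 13, 34 = 2·13 + 8, 13 = 1·8 + 5, 8 = 1·5 + 3, 5 = 1·3 + 2, 3 = 1·2 + 1; back-substituting gives 1 = 31·34 − 13·81, so 34⁻¹ ≡ 31 (mod 81).
Then y ↦ 31(y − 68) is a two-sided inverse to f, so every y ∈ ℤ_{81} has a preimage.
Hence f is bijective.
Since f is bijective, we find f⁻¹(68): we need 34x ≡ 68 − 68 ≡ 0 (mod 81). Using 34⁻¹ = 31: x ≡ 31·0 = 0, so x = 0.
Check: f(0) = 34·0 + 68 = 68 ≡ 68 (mod 81).

0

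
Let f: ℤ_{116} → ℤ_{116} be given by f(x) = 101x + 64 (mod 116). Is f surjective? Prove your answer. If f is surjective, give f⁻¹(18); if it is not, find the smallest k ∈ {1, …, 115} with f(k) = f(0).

Since gcd(101, 116) = 1, 101 is invertible modulo 116. Euclid's algorithm: 116 = 1·101 + 15, 101 = 6·15 + 11, 15 = 1·11 + 4, 11 = 2·4 + 3, 4 = 1·3 + 1; back-substituting gives 1 = 85·101 − 74·116, so 101⁻¹ ≡ 85 (mod 116).
Then y ↦ 85(y − 64) is a two-sided inverse to f, so every y ∈ ℤ_{116} has a preimage.
Therefore f is surjective.
Since f is surjective, we find f⁻¹(18): we need 101x ≡ 18 − 64 ≡ 70 (mod 116). Using 101⁻¹ = 85: x ≡ 85·70 = 5950 = 51·116 + 34, so x = 34.
Check: f(34) = 101·34 + 64 = 3498 = 30·116 + 18 ≡ 18 (mod 116).

34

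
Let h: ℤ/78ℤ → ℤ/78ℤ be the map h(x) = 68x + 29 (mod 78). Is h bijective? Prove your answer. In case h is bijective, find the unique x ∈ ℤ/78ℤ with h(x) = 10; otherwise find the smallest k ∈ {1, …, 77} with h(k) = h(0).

Recall: h is injective if h(x_1) = h(x_2) implies x_1 = x_2.
We have gcd(68, 78) = 2 > 1. Taking x_1 = 0 and x_2 = 39: h(0) = 29 and h(39) = 68·39 + 29 = 2681 ≡ 29 (mod 78).
So h(0) = h(39) while 0 ≠ 39, so h is not injective, hence not bijective.
Since h is not bijective, we find the least positive k with h(k) = h(0): this means 68k ≡ 0 (mod 78), i.e. 78 ∣ 68k. Since gcd(68, 78) = 2, dividing through by 2 this holds exactly when 39 ∣ 34k, and as gcd(34, 39) = 1, exactly when 39 ∣ k.
The smallest positive such k is 39.

39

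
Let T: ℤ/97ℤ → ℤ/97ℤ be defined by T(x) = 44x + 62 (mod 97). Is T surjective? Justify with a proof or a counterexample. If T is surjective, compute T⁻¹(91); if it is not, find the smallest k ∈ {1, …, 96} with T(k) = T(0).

69

Recall that surjectivity means every element of the codomain has a preimage under T.
Since gcd(44, 97) = 1, 44 is invertible modulo 97. Euclid's algorithm: 97 = 2·44 + 9, 44 = 4·9 + 8, 9 = 1·8 + 1; back-substituting gives 1 = 86·44 − 39·97, so 44⁻¹ ≡ 86 (mod 97).
Then y ↦ 86(y − 62) is a two-sided inverse to T, so every y ∈ ℤ/97ℤ has a preimage.
Hence T is surjective.
Since T is surjective, we compute T⁻¹(91): solve 44x + 62 ≡ 91 (mod 97), i.e. 44x ≡ 29 (mod 97).
Multiplying by 44⁻¹ = 86 gives x ≡ 86·29 = 2494 = 25·97 + 69 ≡ 69 (mod 97).
Check: T(69) = 44·69 + 62 = 3098 = 31·97 + 91 ≡ 91 (mod 97).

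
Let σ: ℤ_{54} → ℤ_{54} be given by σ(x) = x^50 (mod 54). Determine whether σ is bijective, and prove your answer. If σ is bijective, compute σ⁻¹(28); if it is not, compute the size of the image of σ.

σ(0) = 0^50 = 0.
σ(6): Repeated squaring mod 54: 6^1 ≡ 6, 6^2 ≡ 6² = 36, 6^4 ≡ 36² = 1296 ≡ 0, 6^8 ≡ 0² = 0, 6^16 ≡ 0² = 0, 6^32 ≡ 0² = 0. Since 50 = 32 + 16 + 2, 6^50 ≡ 0·0·36: 0·0 = 0, then 0·36 = 0. So 6^50 ≡ 0 (mod 54).
So σ(0) = σ(6) = 0 while 0 ≠ 6, hence σ is not injective, hence not bijective.
Since σ is not bijective, we determine |image(σ)|. Computing x^50 mod 54 for each x (by repeated squaring, reducing mod 54 at every step), the values σ(0), σ(1), …, σ(53) are: 0, 1, 22, 27, 52, 7, 0, 13, 10, 27, 46, 31, 0, 43, 16, 27, 4, 19, 0, 37, 40, 27, 34, 25, 0, 49, 28, 27, 28, 49, 0, 25, 34, 27, 40, 37, 0, 19, 4, 27, 16, 43, 0, 31, 46, 27, 10, 13, 0, 7, 52, 27, 22, 1.
The distinct values are {0, 1, 4, 7, 10, 13, 16, 19, 22, 25, 27, 28, 31, 34, 37, 40, 43, 46, 49, 52}; there are 20 of them.

20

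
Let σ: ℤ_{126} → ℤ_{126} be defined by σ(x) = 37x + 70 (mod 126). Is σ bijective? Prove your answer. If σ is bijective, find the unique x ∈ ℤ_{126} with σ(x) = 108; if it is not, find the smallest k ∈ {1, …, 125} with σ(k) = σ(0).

By definition, σ is injective if σ(u) = σ(v) implies u = v.
Suppose σ(u) = σ(v) in ℤ_{126}. Then 37u + 70 ≡ 37v + 70 (mod 126), hence 37(u − v) ≡ 0 (mod 126).
Since gcd(37, 126) = 1, 37 is invertible modulo 126, thus u − v ≡ 0 (mod 126), i.e. u = v.
We now compute 37⁻¹ mod 126 explicitly. Euclid's algorithm: 126 = 3·37 + 15, 37 = 2·15 + 7, 15 = 2·7 + 1; back-substituting gives 1 = 109·37 − 32·126, so 37⁻¹ ≡ 109 (mod 126).
Then y ↦ 109(y − 70) is a two-sided inverse to σ, so every y ∈ ℤ_{126} has a preimage.
So σ is bijective.
Since σ is bijective, we find σ⁻¹(108): we need 37x ≡ 108 − 70 ≡ 38 (mod 126). Using 37⁻¹ = 109: x ≡ 109·38 = 4142 = 32·126 + 110, so x = 110.
Check: σ(110) = 37·110 + 70 = 4140 = 32·126 + 108 ≡ 108 (mod 126).

110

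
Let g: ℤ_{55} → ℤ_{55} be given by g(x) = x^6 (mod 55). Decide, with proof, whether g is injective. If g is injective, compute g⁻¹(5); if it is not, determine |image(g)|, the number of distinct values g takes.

g(3): Repeated squaring mod 55: 3^1 ≡ 3, 3^2 ≡ 3² = 9, 3^4 ≡ 9² = 81 ≡ 26. Since 6 = 4 + 2, 3^6 ≡ 26·9: 26·9 = 234 ≡ 14. So 3^6 ≡ 14 (mod 55).
g(8): Repeated squaring mod 55: 8^1 ≡ 8, 8^2 ≡ 8² = 64 ≡ 9, 8^4 ≡ 9² = 81 ≡ 26. Since 6 = 4 + 2, 8^6 ≡ 26·9: 26·9 = 234 ≡ 14. So 8^6 ≡ 14 (mod 55).
So g(3) = g(8) = 14 while 3 ≠ 8, thus g is not injective.
Since g is not injective, we determine |image(g)|. Computing x^6 mod 55 for each x (by repeated squaring, reducing mod 55 at every step), the values g(0), g(1), …, g(54) are: 0, 1, 9, 14, 26, 5, 16, 4, 14, 31, 45, 11, 34, 9, 36, 15, 16, 49, 4, 36, 20, 1, 44, 34, 31, 25, 26, 49, 49, 26, 25, 31, 34, 44, 1, 20, 36, 4, 49, 16, 15, 36, 9, 34, 11, 45, 31, 14, 4, 16, 5, 26, 14, 9, 1.
The distinct values are {0, 1, 4, 5, 9, 11, 14, 15, 16, 20, 25, 26, 31, 34, 36, 44, 45, 49}; there are 18 of them.

18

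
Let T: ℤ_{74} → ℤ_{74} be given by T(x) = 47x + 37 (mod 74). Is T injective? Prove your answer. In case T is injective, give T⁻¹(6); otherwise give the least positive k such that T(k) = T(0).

45

By definition, T is injective if T(s) = T(t) implies s = t.
If T(s) = T(t), then 47s ≡ 47t (mod 74). Because gcd(47, 74) = 1, we may cancel 47 to get s ≡ t (mod 74).
Hence T is injective.
We now compute 47⁻¹ mod 74 explicitly. Euclid's algorithm: 74 = 1·47 + 27, 47 = 1·27 + 20, 27 = 1·20 + 7, 20 = 2·7 + 6, 7 = 1·6 + 1; back-substituting gives 1 = 63·47 − 40·74, so 47⁻¹ ≡ 63 (mod 74).
Since T is injective, we find T⁻¹(6): we need 47x ≡ 6 − 37 ≡ 43 (mod 74). Using 47⁻¹ = 63: x ≡ 63·43 = 2709 = 36·74 + 45, so x = 45.
Check: T(45) = 47·45 + 37 = 2152 = 29·74 + 6 ≡ 6 (mod 74).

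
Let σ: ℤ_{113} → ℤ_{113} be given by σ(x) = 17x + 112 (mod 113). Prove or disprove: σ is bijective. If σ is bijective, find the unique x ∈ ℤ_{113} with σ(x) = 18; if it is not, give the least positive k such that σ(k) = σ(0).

41

Suppose σ(a) = σ(b) in ℤ_{113}. Then 17a + 112 ≡ 17b + 112 (mod 113), so 17(a − b) ≡ 0 (mod 113).
Since gcd(17, 113) = 1, 17 is invertible modulo 113, hence a − b ≡ 0 (mod 113), i.e. a = b.
We now compute 17⁻¹ mod 113 explicitly. Euclid's algorithm: 113 = 6·17 + 11, 17 = 1·11 + 6, 11 = 1·6 + 5, 6 = 1·5 + 1; back-substituting gives 1 = 20·17 − 3·113, so 17⁻¹ ≡ 20 (mod 113).
For any y ∈ ℤ_{113}, x = 20(y − 112) mod 113 satisfies σ(x) = 17·20(y − 112) + 112 ≡ y (since 17·20 ≡ 1 mod 113). So every y has a preimage.
Hence σ is bijective.
Since σ is bijective, we find σ⁻¹(18): we need 17x ≡ 18 − 112 ≡ 19 (mod 113). Using 17⁻¹ = 20: x ≡ 20·19 = 380 = 3·113 + 41, so x = 41.
Check: σ(41) = 17·41 + 112 = 809 = 7·113 + 18 ≡ 18 (mod 113).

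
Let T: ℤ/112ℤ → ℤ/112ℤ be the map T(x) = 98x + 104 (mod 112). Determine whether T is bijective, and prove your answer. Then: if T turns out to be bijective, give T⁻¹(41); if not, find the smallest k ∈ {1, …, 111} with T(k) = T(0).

8

We have gcd(98, 112) = 14 > 1. Taking x_1 = 0 and x_2 = 8: T(0) = 104 and T(8) = 98·8 + 104 = 888 ≡ 104 (mod 112).
So T(0) = T(8) while 0 ≠ 8, therefore T is not injective, hence not bijective.
Since T is not bijective, we find the least positive k with T(k) = T(0): this means 98k ≡ 0 (mod 112), i.e. 112 ∣ 98k. Since gcd(98, 112) = 14, dividing through by 14 this holds exactly when 8 ∣ 7k, and as gcd(7, 8) = 1, exactly when 8 ∣ k.
The smallest positive such k is 8.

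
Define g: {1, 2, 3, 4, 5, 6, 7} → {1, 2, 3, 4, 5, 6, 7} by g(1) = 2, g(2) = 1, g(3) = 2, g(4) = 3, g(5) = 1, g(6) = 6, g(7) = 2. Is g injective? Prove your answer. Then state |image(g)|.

4

g(1) = 2 = g(3) with 1 ≠ 3, so g is not injective.
The image of g is {1, 2, 3, 6}, which has 4 elements.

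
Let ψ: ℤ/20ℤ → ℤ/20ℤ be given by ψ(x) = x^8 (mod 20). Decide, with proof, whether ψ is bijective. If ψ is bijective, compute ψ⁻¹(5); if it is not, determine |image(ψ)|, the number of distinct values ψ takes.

4

ψ(1) = 1^8 = 1.
ψ(3): Repeated squaring mod 20: 3^1 ≡ 3, 3^2 ≡ 3² = 9, 3^4 ≡ 9² = 81 ≡ 1, 3^8 ≡ 1² = 1. So 3^8 ≡ 1 (mod 20).
So ψ(1) = ψ(3) = 1 while 1 ≠ 3, hence ψ is not injective, hence not bijective.
Since ψ is not bijective, we determine |image(ψ)|. Computing x^8 mod 20 for each x (by repeated squaring, reducing mod 20 at every step), the values ψ(0), ψ(1), …, ψ(19) are: 0, 1, 16, 1, 16, 5, 16, 1, 16, 1, 0, 1, 16, 1, 16, 5, 16, 1, 16, 1.
The distinct values are {0, 1, 5, 16}; there are 4 of them.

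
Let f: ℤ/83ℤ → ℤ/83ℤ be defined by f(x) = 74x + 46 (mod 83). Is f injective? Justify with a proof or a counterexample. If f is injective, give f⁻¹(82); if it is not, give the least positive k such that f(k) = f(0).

79

If f(x_1) = f(x_2), then 74x_1 ≡ 74x_2 (mod 83). Because gcd(74, 83) = 1, we may cancel 74 to get x_1 ≡ x_2 (mod 83).
Hence f is injective.
We now compute 74⁻¹ mod 83 explicitly. Euclid's algorithm: 83 = 1·74 + 9, 74 = 8·9 + 2, 9 = 4·2 + 1; back-substituting gives 1 = 46·74 − 41·83, so 74⁻¹ ≡ 46 (mod 83).
Since f is injective, we find f⁻¹(82): we need 74x ≡ 82 − 46 ≡ 36 (mod 83). Using 74⁻¹ = 46: x ≡ 46·36 = 1656 = 19·83 + 79, so x = 79.
Check: f(79) = 74·79 + 46 = 5892 = 70·83 + 82 ≡ 82 (mod 83).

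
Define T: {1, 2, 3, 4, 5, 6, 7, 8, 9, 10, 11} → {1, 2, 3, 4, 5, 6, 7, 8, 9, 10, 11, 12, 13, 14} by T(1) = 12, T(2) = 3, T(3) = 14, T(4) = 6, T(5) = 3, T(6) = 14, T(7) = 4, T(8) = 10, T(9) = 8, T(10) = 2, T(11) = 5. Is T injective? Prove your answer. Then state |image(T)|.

9

T(2) = 3 = T(5) with 2 ≠ 5, so T is not injective.
The image of T is {2, 3, 4, 5, 6, 8, 10, 12, 14}, which has 9 elements.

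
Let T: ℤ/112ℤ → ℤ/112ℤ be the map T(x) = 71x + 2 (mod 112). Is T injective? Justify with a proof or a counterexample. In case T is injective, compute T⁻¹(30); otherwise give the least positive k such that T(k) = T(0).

By definition, injectivity means: for all x_1, x_2 in the domain, T(x_1) = T(x_2) implies x_1 = x_2.
If T(x_1) = T(x_2), then 71x_1 ≡ 71x_2 (mod 112). Because gcd(71, 112) = 1, we may cancel 71 to get x_1 ≡ x_2 (mod 112).
So T is injective.
We now compute 71⁻¹ mod 112 explicitly. Euclid's algorithm: 112 = 1·71 + 41, 71 = 1·41 + 30, 41 = 1·30 + 11, 30 = 2·11 + 8, 11 = 1·8 + 3, 8 = 2·3 + 2, 3 = 1·2 + 1; back-substituting gives 1 = 71·71 − 45·112, so 71⁻¹ ≡ 71 (mod 112).
Since T is injective, we compute T⁻¹(30): solve 71x + 2 ≡ 30 (mod 112), i.e. 71x ≡ 28 (mod 112).
Multiplying by 71⁻¹ = 71 gives x ≡ 71·28 = 1988 = 17·112 + 84 ≡ 84 (mod 112).
Check: T(84) = 71·84 + 2 = 5966 = 53·112 + 30 ≡ 30 (mod 112).

84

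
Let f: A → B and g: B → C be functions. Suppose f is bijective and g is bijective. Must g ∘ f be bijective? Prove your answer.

Injectivity: if g(f(a)) = g(f(b)) then f(a) = f(b) (g injective) so a = b (f injective).
Surjectivity: for c ∈ C pick b with g(b) = c, then a with f(a) = b; then (g ∘ f)(a) = c.
So g ∘ f is bijective.

bijective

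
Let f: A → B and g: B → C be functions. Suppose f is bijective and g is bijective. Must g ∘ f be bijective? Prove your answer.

bijective

Injectivity: if g(f(a)) = g(f(b)) then f(a) = f(b) (g injective) so a = b (f injective).
Surjectivity: for c ∈ C pick b with g(b) = c, then a with f(a) = b; then (g ∘ f)(a) = c.
Thus g ∘ f is bijective.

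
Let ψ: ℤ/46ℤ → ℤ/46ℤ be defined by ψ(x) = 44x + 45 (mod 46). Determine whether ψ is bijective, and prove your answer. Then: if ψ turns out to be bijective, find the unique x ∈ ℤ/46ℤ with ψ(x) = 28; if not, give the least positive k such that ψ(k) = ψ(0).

23

We have gcd(44, 46) = 2 > 1. Taking u = 0 and v = 23: ψ(0) = 45 and ψ(23) = 44·23 + 45 = 1057 ≡ 45 (mod 46).
So ψ(0) = ψ(23) while 0 ≠ 23, thus ψ is not injective, hence not bijective.
Since ψ is not bijective, we find the least positive k with ψ(k) = ψ(0): this means 44k ≡ 0 (mod 46), i.e. 46 ∣ 44k. Since gcd(44, 46) = 2, dividing through by 2 this holds exactly when 23 ∣ 22k, and as gcd(22, 23) = 1, exactly when 23 ∣ k.
The smallest positive such k is 23.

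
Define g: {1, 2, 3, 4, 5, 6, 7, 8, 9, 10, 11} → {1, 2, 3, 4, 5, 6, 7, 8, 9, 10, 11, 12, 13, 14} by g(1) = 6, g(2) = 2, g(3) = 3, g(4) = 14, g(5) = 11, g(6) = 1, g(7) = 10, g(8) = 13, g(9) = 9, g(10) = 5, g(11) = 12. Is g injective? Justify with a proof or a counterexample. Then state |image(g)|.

11

The values g(1), …, g(11) are 6, 2, 3, 14, 11, 1, 10, 13, 9, 5, 12 — all distinct.
So g(s) = g(t) only when s = t, and g is injective.
The image of g is {1, 2, 3, 5, 6, 9, 10, 11, 12, 13, 14}, which has 11 elements.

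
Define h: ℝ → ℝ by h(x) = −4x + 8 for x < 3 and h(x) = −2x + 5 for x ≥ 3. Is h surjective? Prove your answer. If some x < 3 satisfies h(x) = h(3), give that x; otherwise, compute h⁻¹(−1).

Both pieces are strictly decreasing (slopes −4 and −2), so each is injective on its own interval.
The left piece maps (−∞, 3) onto (−4, ∞); the right piece maps [3, ∞) onto (−∞, −1].
The union (−4, ∞) ∪ (−∞, −1] covers ℝ, so h is surjective.
For the follow-up: the images overlap, so an x < 3 with h(x) = h(3) exists. h(3) = −1; solving −4x + 8 = −1 for x < 3 gives x = (−1 − 8)/(−4) = 9/4.

9/4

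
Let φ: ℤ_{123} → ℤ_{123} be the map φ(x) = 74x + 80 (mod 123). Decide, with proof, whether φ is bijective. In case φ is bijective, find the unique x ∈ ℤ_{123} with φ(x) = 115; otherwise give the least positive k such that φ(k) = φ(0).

52

Suppose φ(u) = φ(v) in ℤ_{123}. Then 74u + 80 ≡ 74v + 80 (mod 123), therefore 74(u − v) ≡ 0 (mod 123).
Since gcd(74, 123) = 1, 74 is invertible modulo 123, thus u − v ≡ 0 (mod 123), i.e. u = v.
We now compute 74⁻¹ mod 123 explicitly. Euclid's algorithm: 123 = 1·74 + 49, 74 = 1·49 + 25, 49 = 1·25 + 24, 25 = 1·24 + 1; back-substituting gives 1 = 5·74 − 3·123, so 74⁻¹ ≡ 5 (mod 123).
For any y ∈ ℤ_{123}, x = 5(y − 80) mod 123 satisfies φ(x) = 74·5(y − 80) + 80 ≡ y (since 74·5 ≡ 1 mod 123). So every y has a preimage.
Therefore φ is bijective.
Since φ is bijective, we compute φ⁻¹(115): solve 74x + 80 ≡ 115 (mod 123), i.e. 74x ≡ 35 (mod 123).
Multiplying by 74⁻¹ = 5 gives x ≡ 5·35 = 175 = 1·123 + 52 ≡ 52 (mod 123).
Check: φ(52) = 74·52 + 80 = 3928 = 31·123 + 115 ≡ 115 (mod 123).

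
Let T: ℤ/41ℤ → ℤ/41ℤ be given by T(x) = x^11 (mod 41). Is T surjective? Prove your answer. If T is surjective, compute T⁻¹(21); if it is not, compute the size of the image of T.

20

Since 41 is prime, the nonzero elements of ℤ/41ℤ form a cyclic group of order 40.
As gcd(11, 40) = 1, raising to the 11th power is a bijection on this group: if s^11 ≡ t^11 then (st^{−1})^11 = 1, and the only element of order dividing gcd(11, 40) = 1 is 1, so s = t.
With T(0) = 0 this makes T injective on all of ℤ/41ℤ, hence bijective (finite equal-size domain and codomain). In particular T is surjective.
Since T is surjective, we find the preimage of 21. The inverse of x ↦ x^11 on (ℤ/41ℤ)^× is x ↦ x^11, because 11·11 = 121 = 3·40 + 1 ≡ 1 (mod 40) and x^{40} = 1 for x ≠ 0 (Fermat). So T⁻¹(21) = 21^11 mod 41.
Repeated squaring mod 41: 21^1 ≡ 21, 21^2 ≡ 21² = 441 ≡ 31, 21^4 ≡ 31² = 961 ≡ 18, 21^8 ≡ 18² = 324 ≡ 37. Since 11 = 8 + 2 + 1, 21^11 ≡ 37·31·21: 37·31 = 1147 ≡ 40, then 40·21 = 840 ≡ 20. So 21^11 ≡ 20 (mod 41).
Hence T⁻¹(21) = 20.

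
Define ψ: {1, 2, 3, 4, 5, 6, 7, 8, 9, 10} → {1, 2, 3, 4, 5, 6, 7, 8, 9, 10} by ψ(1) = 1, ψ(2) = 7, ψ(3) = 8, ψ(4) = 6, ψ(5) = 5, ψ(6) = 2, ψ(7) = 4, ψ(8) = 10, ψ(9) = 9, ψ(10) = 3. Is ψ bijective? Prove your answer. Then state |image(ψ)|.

The values 1, 7, 8, 6, 5, 2, 4, 10, 9, 3 are a permutation of {1, 2, 3, 4, 5, 6, 7, 8, 9, 10}: each element appears exactly once.
So ψ is injective and surjective, hence bijective.
The image of ψ is {1, 2, 3, 4, 5, 6, 7, 8, 9, 10}, which has 10 elements.

10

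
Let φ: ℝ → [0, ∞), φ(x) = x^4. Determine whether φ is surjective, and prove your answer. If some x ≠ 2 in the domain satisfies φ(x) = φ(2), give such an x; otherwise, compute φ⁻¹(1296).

-2

For any y ∈ [0, ∞), x = y^{1/4} ∈ ℝ satisfies x^4 = y, so φ is surjective.
For the follow-up, such an x exists: taking x = −2 ∈ ℝ gives φ(−2) = 16 = φ(2) with −2 ≠ 2.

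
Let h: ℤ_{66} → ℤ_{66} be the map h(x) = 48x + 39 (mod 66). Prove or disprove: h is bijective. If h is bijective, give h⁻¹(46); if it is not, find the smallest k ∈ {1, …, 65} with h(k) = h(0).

11

We have gcd(48, 66) = 6 > 1. Taking x_1 = 0 and x_2 = 11: h(0) = 39 and h(11) = 48·11 + 39 = 567 ≡ 39 (mod 66).
So h(0) = h(11) while 0 ≠ 11, thus h is not injective, hence not bijective.
Since h is not bijective, we find the least positive k with h(k) = h(0): this means 48k ≡ 0 (mod 66), i.e. 66 ∣ 48k. Since gcd(48, 66) = 6, dividing through by 6 this holds exactly when 11 ∣ 8k, and as gcd(8, 11) = 1, exactly when 11 ∣ k.
The smallest positive such k is 11.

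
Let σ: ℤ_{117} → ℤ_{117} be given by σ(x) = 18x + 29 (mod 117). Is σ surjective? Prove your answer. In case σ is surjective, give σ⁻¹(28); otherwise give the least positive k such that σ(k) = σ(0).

13

Recall: surjectivity means every element of the codomain has a preimage under σ.
Since gcd(18, 117) = 9, we have 18x ≡ 0 (mod 9) for all x, so σ(x) ≡ 2 (mod 9).
But 0 ≢ 2 (mod 9), so 0 ∈ ℤ_{117} has no preimage. Hence σ is not surjective.
Since σ is not surjective, we find the least positive k with σ(k) = σ(0): this means 18k ≡ 0 (mod 117), i.e. 117 ∣ 18k. Since gcd(18, 117) = 9, dividing through by 9 this holds exactly when 13 ∣ 2k, and as gcd(2, 13) = 1, exactly when 13 ∣ k.
The smallest positive such k is 13.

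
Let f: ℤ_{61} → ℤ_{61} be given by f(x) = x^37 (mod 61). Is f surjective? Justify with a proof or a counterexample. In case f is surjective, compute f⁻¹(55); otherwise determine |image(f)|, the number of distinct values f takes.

2

Since 61 is prime, the nonzero elements of ℤ_{61} form a cyclic group of order 60.
As gcd(37, 60) = 1, raising to the 37th power is a bijection on this group: if x_1^37 ≡ x_2^37 then (x_1x_2^{−1})^37 = 1, and the only element of order dividing gcd(37, 60) = 1 is 1, so x_1 = x_2.
With f(0) = 0 this makes f injective on all of ℤ_{61}, hence bijective (finite equal-size domain and codomain). In particular f is surjective.
Since f is surjective, we find the preimage of 55. The inverse of x ↦ x^37 on (ℤ_{61})^× is x ↦ x^13, because 37·13 = 481 = 8·60 + 1 ≡ 1 (mod 60) and x^{60} = 1 for x ≠ 0 (Fermat). So f⁻¹(55) = 55^13 mod 61.
Repeated squaring mod 61: 55^1 ≡ 55, 55^2 ≡ 55² = 3025 ≡ 36, 55^4 ≡ 36² = 1296 ≡ 15, 55^8 ≡ 15² = 225 ≡ 42. Since 13 = 8 + 4 + 1, 55^13 ≡ 42·15·55: 42·15 = 630 ≡ 20, then 20·55 = 1100 ≡ 2. So 55^13 ≡ 2 (mod 61).
Hence f⁻¹(55) = 2.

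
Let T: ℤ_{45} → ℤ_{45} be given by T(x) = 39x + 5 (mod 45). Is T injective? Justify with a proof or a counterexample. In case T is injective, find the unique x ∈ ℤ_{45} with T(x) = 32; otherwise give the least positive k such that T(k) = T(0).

15

We have gcd(39, 45) = 3 > 1. Taking x_1 = 0 and x_2 = 15: T(0) = 5 and T(15) = 39·15 + 5 = 590 ≡ 5 (mod 45).
So T(0) = T(15) while 0 ≠ 15, thus T is not injective.
Since T is not injective, we find the least positive k with T(k) = T(0): this means 39k ≡ 0 (mod 45), i.e. 45 ∣ 39k. Since gcd(39, 45) = 3, dividing through by 3 this holds exactly when 15 ∣ 13k, and as gcd(13, 15) = 1, exactly when 15 ∣ k.
The smallest positive such k is 15.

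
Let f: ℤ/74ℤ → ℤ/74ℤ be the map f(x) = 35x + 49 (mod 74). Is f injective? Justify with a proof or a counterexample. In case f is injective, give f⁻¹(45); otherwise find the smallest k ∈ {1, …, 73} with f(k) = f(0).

2

If f(a) = f(b), then 35a ≡ 35b (mod 74). Because gcd(35, 74) = 1, we may cancel 35 to get a ≡ b (mod 74).
Hence f is injective.
We now compute 35⁻¹ mod 74 explicitly. Euclid's algorithm: 74 = 2·35 + 4, 35 = 8·4 + 3, 4 = 1·3 + 1; back-substituting gives 1 = 55·35 − 26·74, so 35⁻¹ ≡ 55 (mod 74).
Since f is injective, we find f⁻¹(45): we need 35x ≡ 45 − 49 ≡ 70 (mod 74). Using 35⁻¹ = 55: x ≡ 55·70 = 3850 = 52·74 + 2, so x = 2.
Check: f(2) = 35·2 + 49 = 119 = 1·74 + 45 ≡ 45 (mod 74).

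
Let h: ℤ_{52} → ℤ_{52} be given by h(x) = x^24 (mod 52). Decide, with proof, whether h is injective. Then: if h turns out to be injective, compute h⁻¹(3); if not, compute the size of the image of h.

h(1) = 1^24 = 1.
h(3): Repeated squaring mod 52: 3^1 ≡ 3, 3^2 ≡ 3² = 9, 3^4 ≡ 9² = 81 ≡ 29, 3^8 ≡ 29² = 841 ≡ 9, 3^16 ≡ 9² = 81 ≡ 29. Since 24 = 16 + 8, 3^24 ≡ 29·9: 29·9 = 261 ≡ 1. So 3^24 ≡ 1 (mod 52).
So h(1) = h(3) = 1 while 1 ≠ 3, hence h is not injective.
Since h is not injective, we determine |image(h)|. Computing x^24 mod 52 for each x (by repeated squaring, reducing mod 52 at every step), the values h(0), h(1), …, h(51) are: 0, 1, 40, 1, 40, 1, 40, 1, 40, 1, 40, 1, 40, 13, 40, 1, 40, 1, 40, 1, 40, 1, 40, 1, 40, 1, 0, 1, 40, 1, 40, 1, 40, 1, 40, 1, 40, 1, 40, 13, 40, 1, 40, 1, 40, 1, 40, 1, 40, 1, 40, 1.
The distinct values are {0, 1, 13, 40}; there are 4 of them.

4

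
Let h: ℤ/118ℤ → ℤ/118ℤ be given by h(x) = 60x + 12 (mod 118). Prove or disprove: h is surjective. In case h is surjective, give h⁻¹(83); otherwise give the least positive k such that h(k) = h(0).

59

Since gcd(60, 118) = 2, we have 60x ≡ 0 (mod 2) for all x, so h(x) ≡ 0 (mod 2).
But 1 ≢ 0 (mod 2), so 1 ∈ ℤ/118ℤ has no preimage. So h is not surjective.
Since h is not surjective, we find the least positive k with h(k) = h(0): this means 60k ≡ 0 (mod 118), i.e. 118 ∣ 60k. Since gcd(60, 118) = 2, dividing through by 2 this holds exactly when 59 ∣ 30k, and as gcd(30, 59) = 1, exactly when 59 ∣ k.
The smallest positive such k is 59.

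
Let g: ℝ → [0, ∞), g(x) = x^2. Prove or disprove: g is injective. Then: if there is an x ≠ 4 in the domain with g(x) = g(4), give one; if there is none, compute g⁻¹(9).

-4

g(4) = 16 = (−4)^2 = g(−4) (since 2 is even), with 4 ≠ −4. So g is not injective.
For the follow-up, such an x exists: taking x = −4 ∈ ℝ gives g(−4) = 16 = g(4) with −4 ≠ 4.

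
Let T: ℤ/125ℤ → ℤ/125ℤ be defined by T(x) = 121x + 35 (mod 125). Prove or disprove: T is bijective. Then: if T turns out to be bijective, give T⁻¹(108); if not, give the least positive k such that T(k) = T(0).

Recall that T is injective if T(a) = T(b) implies a = b.
Suppose T(a) = T(b) in ℤ/125ℤ. Then 121a + 35 ≡ 121b + 35 (mod 125), therefore 121(a − b) ≡ 0 (mod 125).
Since gcd(121, 125) = 1, 121 is invertible modulo 125, so a − b ≡ 0 (mod 125), i.e. a = b.
We now compute 121⁻¹ mod 125 explicitly. Euclid's algorithm: 125 = 1·121 + 4, 121 = 30·4 + 1; back-substituting gives 1 = 31·121 − 30·125, so 121⁻¹ ≡ 31 (mod 125).
Then y ↦ 31(y − 35) is a two-sided inverse to T, so every y ∈ ℤ/125ℤ has a preimage.
Thus T is bijective.
Since T is bijective, we find T⁻¹(108): we need 121x ≡ 108 − 35 ≡ 73 (mod 125). Using 121⁻¹ = 31: x ≡ 31·73 = 2263 = 18·125 + 13, so x = 13.
Check: T(13) = 121·13 + 35 = 1608 = 12·125 + 108 ≡ 108 (mod 125).

13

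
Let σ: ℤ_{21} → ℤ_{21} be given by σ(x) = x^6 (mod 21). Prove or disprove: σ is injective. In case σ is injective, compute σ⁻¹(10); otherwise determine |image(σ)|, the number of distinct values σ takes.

σ(1) = 1^6 = 1.
σ(2): Repeated squaring mod 21: 2^1 ≡ 2, 2^2 ≡ 2² = 4, 2^4 ≡ 4² = 16. Since 6 = 4 + 2, 2^6 ≡ 16·4: 16·4 = 64 ≡ 1. So 2^6 ≡ 1 (mod 21).
So σ(1) = σ(2) = 1 while 1 ≠ 2, thus σ is not injective.
Since σ is not injective, we determine |image(σ)|. Computing x^6 mod 21 for each x (by repeated squaring, reducing mod 21 at every step), the values σ(0), σ(1), …, σ(20) are: 0, 1, 1, 15, 1, 1, 15, 7, 1, 15, 1, 1, 15, 1, 7, 15, 1, 1, 15, 1, 1.
The distinct values are {0, 1, 7, 15}; there are 4 of them.

4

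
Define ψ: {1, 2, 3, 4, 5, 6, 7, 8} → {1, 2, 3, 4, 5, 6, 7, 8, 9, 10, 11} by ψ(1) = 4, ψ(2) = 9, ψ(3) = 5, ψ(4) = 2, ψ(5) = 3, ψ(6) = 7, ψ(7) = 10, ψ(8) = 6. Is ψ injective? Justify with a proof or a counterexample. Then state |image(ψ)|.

8

The values ψ(1), …, ψ(8) are 4, 9, 5, 2, 3, 7, 10, 6 — all distinct.
So ψ(s) = ψ(t) only when s = t, and ψ is injective.
The image of ψ is {2, 3, 4, 5, 6, 7, 9, 10}, which has 8 elements.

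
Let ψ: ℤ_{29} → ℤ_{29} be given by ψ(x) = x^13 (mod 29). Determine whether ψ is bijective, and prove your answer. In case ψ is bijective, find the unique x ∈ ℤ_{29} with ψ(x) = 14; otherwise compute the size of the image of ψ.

2

Since 29 is prime, the nonzero elements of ℤ_{29} form a cyclic group of order 28.
As gcd(13, 28) = 1, raising to the 13th power is a bijection on this group: if a^13 ≡ b^13 then (ab^{−1})^13 = 1, and the only element of order dividing gcd(13, 28) = 1 is 1, so a = b.
With ψ(0) = 0 this makes ψ injective on all of ℤ_{29}, hence bijective (finite equal-size domain and codomain). In particular ψ is bijective.
Since ψ is bijective, we find the preimage of 14. The inverse of x ↦ x^13 on (ℤ_{29})^× is x ↦ x^13, because 13·13 = 169 = 6·28 + 1 ≡ 1 (mod 28) and x^{28} = 1 for x ≠ 0 (Fermat). So ψ⁻¹(14) = 14^13 mod 29.
Repeated squaring mod 29: 14^1 ≡ 14, 14^2 ≡ 14² = 196 ≡ 22, 14^4 ≡ 22² = 484 ≡ 20, 14^8 ≡ 20² = 400 ≡ 23. Since 13 = 8 + 4 + 1, 14^13 ≡ 23·20·14: 23·20 = 460 ≡ 25, then 25·14 = 350 ≡ 2. So 14^13 ≡ 2 (mod 29).
Hence ψ⁻¹(14) = 2.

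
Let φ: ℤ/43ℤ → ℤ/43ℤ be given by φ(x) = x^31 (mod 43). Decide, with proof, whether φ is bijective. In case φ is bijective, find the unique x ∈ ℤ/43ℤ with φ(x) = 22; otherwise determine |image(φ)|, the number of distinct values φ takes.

Since 43 is prime, the nonzero elements of ℤ/43ℤ form a cyclic group of order 42.
As gcd(31, 42) = 1, raising to the 31st power is a bijection on this group: if s^31 ≡ t^31 then (st^{−1})^31 = 1, and the only element of order dividing gcd(31, 42) = 1 is 1, so s = t.
With φ(0) = 0 this makes φ injective on all of ℤ/43ℤ, hence bijective (finite equal-size domain and codomain). In particular φ is bijective.
Since φ is bijective, we find the preimage of 22. The inverse of x ↦ x^31 on (ℤ/43ℤ)^× is x ↦ x^19, because 31·19 = 589 = 14·42 + 1 ≡ 1 (mod 42) and x^{42} = 1 for x ≠ 0 (Fermat). So φ⁻¹(22) = 22^19 mod 43.
Repeated squaring mod 43: 22^1 ≡ 22, 22^2 ≡ 22² = 484 ≡ 11, 22^4 ≡ 11² = 121 ≡ 35, 22^8 ≡ 35² = 1225 ≡ 21, 22^16 ≡ 21² = 441 ≡ 11. Since 19 = 16 + 2 + 1, 22^19 ≡ 11·11·22: 11·11 = 121 ≡ 35, then 35·22 = 770 ≡ 39. So 22^19 ≡ 39 (mod 43).
Hence φ⁻¹(22) = 39.

39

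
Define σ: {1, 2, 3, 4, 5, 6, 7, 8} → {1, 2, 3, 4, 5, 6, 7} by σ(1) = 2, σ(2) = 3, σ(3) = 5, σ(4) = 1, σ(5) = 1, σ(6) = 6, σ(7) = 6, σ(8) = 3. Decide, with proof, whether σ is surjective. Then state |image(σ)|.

No element maps to 4, so σ is not surjective.
The image of σ is {1, 2, 3, 5, 6}, which has 5 elements.

5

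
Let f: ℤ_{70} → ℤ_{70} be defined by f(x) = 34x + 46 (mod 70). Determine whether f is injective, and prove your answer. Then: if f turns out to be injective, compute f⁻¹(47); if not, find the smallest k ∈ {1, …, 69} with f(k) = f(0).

Recall: f is injective if f(x_1) = f(x_2) implies x_1 = x_2.
We have gcd(34, 70) = 2 > 1. Taking x_1 = 0 and x_2 = 35: f(0) = 46 and f(35) = 34·35 + 46 = 1236 ≡ 46 (mod 70).
So f(0) = f(35) while 0 ≠ 35, so f is not injective.
Since f is not injective, we find the least positive k with f(k) = f(0): this means 34k ≡ 0 (mod 70), i.e. 70 ∣ 34k. Since gcd(34, 70) = 2, dividing through by 2 this holds exactly when 35 ∣ 17k, and as gcd(17, 35) = 1, exactly when 35 ∣ k.
The smallest positive such k is 35.

35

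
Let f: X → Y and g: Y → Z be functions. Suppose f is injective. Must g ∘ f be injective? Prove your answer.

not injective

No. Take X = Y = Z = {1, 2}, f = identity (injective), and g(x) = 1 for every x.
Then (g ∘ f)(1) = 1 = (g ∘ f)(2) with 1 ≠ 2, so g ∘ f is not injective.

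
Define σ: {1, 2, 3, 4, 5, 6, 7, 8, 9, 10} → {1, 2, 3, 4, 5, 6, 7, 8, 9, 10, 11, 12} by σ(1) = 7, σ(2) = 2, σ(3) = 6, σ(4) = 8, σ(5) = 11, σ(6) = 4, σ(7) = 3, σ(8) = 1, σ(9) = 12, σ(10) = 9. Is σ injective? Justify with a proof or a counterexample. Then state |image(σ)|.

10

The values σ(1), …, σ(10) are 7, 2, 6, 8, 11, 4, 3, 1, 12, 9 — all distinct.
So σ(s) = σ(t) only when s = t, and σ is injective.
The image of σ is {1, 2, 3, 4, 6, 7, 8, 9, 11, 12}, which has 10 elements.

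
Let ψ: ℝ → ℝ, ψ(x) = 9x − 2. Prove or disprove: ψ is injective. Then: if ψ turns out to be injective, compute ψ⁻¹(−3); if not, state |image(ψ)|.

-1/9

Suppose ψ(x_1) = ψ(x_2). Then 9x_1 − 2 = 9x_2 − 2, therefore 9x_1 = 9x_2, therefore x_1 = x_2.
Thus ψ is injective.
Since ψ is injective, we compute ψ⁻¹(−3) = (−3 + 2)/9 = −1/9.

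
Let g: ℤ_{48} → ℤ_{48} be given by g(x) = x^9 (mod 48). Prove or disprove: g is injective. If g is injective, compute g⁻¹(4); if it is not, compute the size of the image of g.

g(0) = 0^9 = 0.
g(6): Repeated squaring mod 48: 6^1 ≡ 6, 6^2 ≡ 6² = 36, 6^4 ≡ 36² = 1296 ≡ 0, 6^8 ≡ 0² = 0. Since 9 = 8 + 1, 6^9 ≡ 0·6: 0·6 = 0. So 6^9 ≡ 0 (mod 48).
So g(0) = g(6) = 0 while 0 ≠ 6, thus g is not injective.
Since g is not injective, we determine |image(g)|. Computing x^9 mod 48 for each x (by repeated squaring, reducing mod 48 at every step), the values g(0), g(1), …, g(47) are: 0, 1, 32, 3, 16, 5, 0, 7, 32, 9, 16, 11, 0, 13, 32, 15, 16, 17, 0, 19, 32, 21, 16, 23, 0, 25, 32, 27, 16, 29, 0, 31, 32, 33, 16, 35, 0, 37, 32, 39, 16, 41, 0, 43, 32, 45, 16, 47.
The distinct values are {0, 1, 3, 5, 7, 9, 11, 13, 15, 16, 17, 19, 21, 23, 25, 27, 29, 31, 32, 33, 35, 37, 39, 41, 43, 45, 47}; there are 27 of them.

27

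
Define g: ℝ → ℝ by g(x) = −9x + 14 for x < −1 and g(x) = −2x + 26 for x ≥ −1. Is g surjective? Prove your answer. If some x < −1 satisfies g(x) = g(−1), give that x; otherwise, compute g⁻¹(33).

-14/9

Both pieces are strictly decreasing (slopes −9 and −2), so each is injective on its own interval.
The left piece maps (−∞, −1) onto (23, ∞); the right piece maps [−1, ∞) onto (−∞, 28].
The union (23, ∞) ∪ (−∞, 28] covers ℝ, so g is surjective.
For the follow-up: the images overlap, so an x < −1 with g(x) = g(−1) exists. g(−1) = 28; solving −9x + 14 = 28 for x < −1 gives x = (28 − 14)/(−9) = −14/9.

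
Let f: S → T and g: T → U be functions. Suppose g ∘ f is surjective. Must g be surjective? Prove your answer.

Let c ∈ U. Since g ∘ f is surjective, some a ∈ S has g(f(a)) = c. Then b = f(a) ∈ T satisfies g(b) = c. So g is surjective.

surjective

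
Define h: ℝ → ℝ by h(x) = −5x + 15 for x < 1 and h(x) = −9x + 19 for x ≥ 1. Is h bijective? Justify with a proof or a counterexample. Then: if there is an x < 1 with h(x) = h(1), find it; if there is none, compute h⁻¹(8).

11/9

Both pieces are strictly decreasing (slopes −5 and −9), so each is injective on its own interval.
The left piece maps (−∞, 1) onto (10, ∞); the right piece maps [1, ∞) onto (−∞, 10].
Since 10 = 10, the images partition ℝ: h is injective and surjective, hence bijective.
Because the two images are disjoint, no x < 1 has h(x) = h(1), so we compute h⁻¹(8): 8 lies in (−∞, 10], so solve −9x + 19 = 8: x = (8 − 19)/(−9) = 11/9.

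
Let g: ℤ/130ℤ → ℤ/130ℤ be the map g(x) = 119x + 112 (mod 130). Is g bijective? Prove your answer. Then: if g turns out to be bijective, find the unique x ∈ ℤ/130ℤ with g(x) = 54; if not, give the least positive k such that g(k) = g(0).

Suppose g(x_1) = g(x_2) in ℤ/130ℤ. Then 119x_1 + 112 ≡ 119x_2 + 112 (mod 130), therefore 119(x_1 − x_2) ≡ 0 (mod 130).
Since gcd(119, 130) = 1, 119 is invertible modulo 130, thus x_1 − x_2 ≡ 0 (mod 130), i.e. x_1 = x_2.
We now compute 119⁻¹ mod 130 explicitly. Euclid's algorithm: 130 = 1·119 + 11, 119 = 10·11 + 9, 11 = 1·9 + 2, 9 = 4·2 + 1; back-substituting gives 1 = 59·119 − 54·130, so 119⁻¹ ≡ 59 (mod 130).
For any y ∈ ℤ/130ℤ, x = 59(y − 112) mod 130 satisfies g(x) = 119·59(y − 112) + 112 ≡ y (since 119·59 ≡ 1 mod 130). So every y has a preimage.
Therefore g is bijective.
Since g is bijective, we compute g⁻¹(54): solve 119x + 112 ≡ 54 (mod 130), i.e. 119x ≡ 72 (mod 130).
Multiplying by 119⁻¹ = 59 gives x ≡ 59·72 = 4248 = 32·130 + 88 ≡ 88 (mod 130).
Check: g(88) = 119·88 + 112 = 10584 = 81·130 + 54 ≡ 54 (mod 130).

88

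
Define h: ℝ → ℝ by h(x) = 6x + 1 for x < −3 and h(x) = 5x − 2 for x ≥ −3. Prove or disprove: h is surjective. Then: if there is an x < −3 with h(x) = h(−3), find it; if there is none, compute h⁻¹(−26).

-9/2

Both pieces are strictly increasing (slopes 6 and 5), so each is injective on its own interval.
The left piece maps (−∞, −3) onto (−∞, −17); the right piece maps [−3, ∞) onto [−17, ∞).
These images together cover ℝ, so h is surjective.
Because the two images are disjoint, no x < −3 has h(x) = h(−3), so we compute h⁻¹(−26): −26 lies in (−∞, −17), so solve 6x + 1 = −26: x = (−26 − 1)/6 = −9/2.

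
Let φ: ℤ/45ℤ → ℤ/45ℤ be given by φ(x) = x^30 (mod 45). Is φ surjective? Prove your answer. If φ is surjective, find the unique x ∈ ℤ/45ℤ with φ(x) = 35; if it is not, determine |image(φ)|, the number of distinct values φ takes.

φ(1) = 1^30 = 1.
φ(4): Repeated squaring mod 45: 4^1 ≡ 4, 4^2 ≡ 4² = 16, 4^4 ≡ 16² = 256 ≡ 31, 4^8 ≡ 31² = 961 ≡ 16, 4^16 ≡ 16² = 256 ≡ 31. Since 30 = 16 + 8 + 4 + 2, 4^30 ≡ 31·16·31·16: 31·16 = 496 ≡ 1, then 1·31 = 31, then 31·16 = 496 ≡ 1. So 4^30 ≡ 1 (mod 45).
So φ(1) = φ(4) = 1 while 1 ≠ 4, thus φ is not injective.
A non-injective map from the 45-element set ℤ/45ℤ to itself takes at most 44 distinct values, so it cannot be surjective. Thus φ is not surjective.
Since φ is not surjective, we determine |image(φ)|. Computing x^30 mod 45 for each x (by repeated squaring, reducing mod 45 at every step), the values φ(0), φ(1), …, φ(44) are: 0, 1, 19, 9, 1, 10, 36, 19, 19, 36, 10, 1, 9, 19, 1, 0, 1, 19, 9, 1, 10, 36, 19, 19, 36, 10, 1, 9, 19, 1, 0, 1, 19, 9, 1, 10, 36, 19, 19, 36, 10, 1, 9, 19, 1.
The distinct values are {0, 1, 9, 10, 19, 36}; there are 6 of them.

6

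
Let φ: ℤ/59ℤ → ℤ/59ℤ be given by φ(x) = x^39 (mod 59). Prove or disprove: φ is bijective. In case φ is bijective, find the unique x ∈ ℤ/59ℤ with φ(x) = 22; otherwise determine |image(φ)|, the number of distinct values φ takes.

Since 59 is prime, the nonzero elements of ℤ/59ℤ form a cyclic group of order 58.
As gcd(39, 58) = 1, raising to the 39th power is a bijection on this group: if x_1^39 ≡ x_2^39 then (x_1x_2^{−1})^39 = 1, and the only element of order dividing gcd(39, 58) = 1 is 1, so x_1 = x_2.
With φ(0) = 0 this makes φ injective on all of ℤ/59ℤ, hence bijective (finite equal-size domain and codomain). In particular φ is bijective.
Since φ is bijective, we find the preimage of 22. The inverse of x ↦ x^39 on (ℤ/59ℤ)^× is x ↦ x^3, because 39·3 = 117 = 2·58 + 1 ≡ 1 (mod 58) and x^{58} = 1 for x ≠ 0 (Fermat). So φ⁻¹(22) = 22^3 mod 59.
Repeated squaring mod 59: 22^1 ≡ 22, 22^2 ≡ 22² = 484 ≡ 12. Since 3 = 2 + 1, 22^3 ≡ 12·22: 12·22 = 264 ≡ 28. So 22^3 ≡ 28 (mod 59).
Hence φ⁻¹(22) = 28.

28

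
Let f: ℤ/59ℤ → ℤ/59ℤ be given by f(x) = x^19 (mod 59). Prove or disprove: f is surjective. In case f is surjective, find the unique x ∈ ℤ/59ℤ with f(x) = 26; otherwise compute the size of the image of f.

Since 59 is prime, the nonzero elements of ℤ/59ℤ form a cyclic group of order 58.
As gcd(19, 58) = 1, raising to the 19th power is a bijection on this group: if a^19 ≡ b^19 then (ab^{−1})^19 = 1, and the only element of order dividing gcd(19, 58) = 1 is 1, so a = b.
With f(0) = 0 this makes f injective on all of ℤ/59ℤ, hence bijective (finite equal-size domain and codomain). In particular f is surjective.
Since f is surjective, we find the preimage of 26. The inverse of x ↦ x^19 on (ℤ/59ℤ)^× is x ↦ x^55, because 19·55 = 1045 = 18·58 + 1 ≡ 1 (mod 58) and x^{58} = 1 for x ≠ 0 (Fermat). So f⁻¹(26) = 26^55 mod 59.
Repeated squaring mod 59: 26^1 ≡ 26, 26^2 ≡ 26² = 676 ≡ 27, 26^4 ≡ 27² = 729 ≡ 21, 26^8 ≡ 21² = 441 ≡ 28, 26^16 ≡ 28² = 784 ≡ 17, 26^32 ≡ 17² = 289 ≡ 53. Since 55 = 32 + 16 + 4 + 2 + 1, 26^55 ≡ 53·17·21·27·26: 53·17 = 901 ≡ 16, then 16·21 = 336 ≡ 41, then 41·27 = 1107 ≡ 45, then 45·26 = 1170 ≡ 49. So 26^55 ≡ 49 (mod 59).
Hence f⁻¹(26) = 49.

49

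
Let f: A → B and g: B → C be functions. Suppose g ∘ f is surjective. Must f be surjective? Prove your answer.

not surjective

No. Take A = {0}, B = {0, 1}, C = {0}, f(a) = 0 for every a ∈ A, and g(b) = 0 for every b ∈ B.
Then g ∘ f is surjective onto {0}, but 1 ∈ B has no preimage under f, so f is not surjective.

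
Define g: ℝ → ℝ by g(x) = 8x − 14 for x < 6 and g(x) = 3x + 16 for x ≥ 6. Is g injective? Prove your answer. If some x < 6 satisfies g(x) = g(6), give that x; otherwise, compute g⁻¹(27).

Both pieces are strictly increasing (slopes 8 and 3), so each is injective on its own interval.
The left piece maps (−∞, 6) onto (−∞, 34); the right piece maps [6, ∞) onto [34, ∞).
These images are disjoint, so no value is attained by both pieces. Hence g is injective.
Because the two images are disjoint, no x < 6 has g(x) = g(6), so we compute g⁻¹(27): 27 lies in (−∞, 34), so solve 8x − 14 = 27: x = (27 + 14)/8 = 41/8.

41/8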